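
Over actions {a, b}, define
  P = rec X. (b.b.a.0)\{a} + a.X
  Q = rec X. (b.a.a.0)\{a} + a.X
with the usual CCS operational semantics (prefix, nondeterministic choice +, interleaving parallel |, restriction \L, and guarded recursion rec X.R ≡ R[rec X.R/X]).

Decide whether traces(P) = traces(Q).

NO — witness ⟨bb⟩

P's transition system — 3 states:
  p0 = rec X. (b.b.a.0)\{a} + a.X | =a=> p0, =b=> p1
  p1 = (b.a.0)\{a} | =b=> p2
  p2 = (a.0)\{a} | (no moves)
Q's transition system — 2 states:
  q0 = rec X. (b.a.a.0)\{a} + a.X | =a=> q0, =b=> q1
  q1 = (a.a.0)\{a} | (no moves)
Trace ⟨bb⟩ through P, begin at {p0}:
  step 1 (b): {p1}
  step 2 (b): {p2}
  ✓ P
Trace ⟨bb⟩ through Q, begin at {q0}:
  step 1 (b): {q1}
  step 2 (b): ∅ (Q stuck)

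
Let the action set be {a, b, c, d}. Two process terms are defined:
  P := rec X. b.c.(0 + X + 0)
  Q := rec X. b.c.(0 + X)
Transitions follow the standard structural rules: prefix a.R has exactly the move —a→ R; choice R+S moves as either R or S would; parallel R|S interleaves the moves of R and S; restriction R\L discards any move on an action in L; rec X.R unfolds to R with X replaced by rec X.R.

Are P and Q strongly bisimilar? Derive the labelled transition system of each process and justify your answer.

LTS(P): 3 reachable states
  u0 = rec X. b.c.(0 + X + 0) → --b--▸ u1
  u1 = c.(0 + (rec X. b.c.(0 + X + 0)) + 0) → --c--▸ u2
  u2 = 0 + (rec X. b.c.(0 + X + 0)) + 0 → --b--▸ u1
LTS(Q): 3 reachable states
  v0 = rec X. b.c.(0 + X) → --b--▸ v1
  v1 = c.(0 + (rec X. b.c.(0 + X))) → --c--▸ v2
  v2 = 0 + (rec X. b.c.(0 + X)) → --b--▸ v1
Bisimilarity quotient blocks:
  B0 = {u0, u2, v0, v2}
  B1 = {u1, v1}
u0 ∈ B0, v0 ∈ B0 → same block

YES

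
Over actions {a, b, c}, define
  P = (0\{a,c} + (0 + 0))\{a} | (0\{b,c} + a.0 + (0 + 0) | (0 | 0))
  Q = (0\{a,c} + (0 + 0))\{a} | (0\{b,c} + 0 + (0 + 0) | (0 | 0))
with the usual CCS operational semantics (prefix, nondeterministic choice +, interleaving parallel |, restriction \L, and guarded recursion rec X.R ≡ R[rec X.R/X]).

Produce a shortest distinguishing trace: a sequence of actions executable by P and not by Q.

a

LTS(P): 2 reachable states
  m0 = (0\{a,c} + (0 + 0))\{a} | (0\{b,c} + a.0 + (0 + 0) | (0 | 0)) :: =a=> m1
  m1 = (0\{a,c} + (0 + 0))\{a} | 0 :: stopped
LTS(Q): 1 reachable states
  n0 = (0\{a,c} + (0 + 0))\{a} | (0\{b,c} + 0 + (0 + 0) | (0 | 0)) :: stopped
Trace ⟨a⟩ through P, begin at {m0}:
  [1] a ⇒ {m1}
  — P admits the full trace.
Trace ⟨a⟩ through Q, begin at {n0}:
  [1] a ⇒ ∅ (Q stuck)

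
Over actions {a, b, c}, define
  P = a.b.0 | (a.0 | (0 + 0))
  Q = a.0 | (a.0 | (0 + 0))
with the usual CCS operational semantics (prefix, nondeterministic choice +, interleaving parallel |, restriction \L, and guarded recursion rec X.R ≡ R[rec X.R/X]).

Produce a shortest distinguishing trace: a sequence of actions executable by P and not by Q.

ab

LTS(P): 6 reachable states
  m0 = a.b.0 | (a.0 | (0 + 0)) ⊢ -a-> m1, -a-> m2
  m1 = a.b.0 | (0 | (0 + 0)) ⊢ -a-> m3
  m2 = b.0 | (a.0 | (0 + 0)) ⊢ -a-> m3, -b-> m4
  m3 = b.0 | (0 | (0 + 0)) ⊢ -b-> m5
  m4 = 0 | (a.0 | (0 + 0)) ⊢ -a-> m5
  m5 = 0 | (0 | (0 + 0)) ⊢ ·
LTS(Q): 4 reachable states
  n0 = a.0 | (a.0 | (0 + 0)) ⊢ -a-> n1, -a-> n2
  n1 = 0 | (a.0 | (0 + 0)) ⊢ -a-> n3
  n2 = a.0 | (0 | (0 + 0)) ⊢ -a-> n3
  n3 = 0 | (0 | (0 + 0)) ⊢ ·
Executing ab from P (initial set {m0}):
  after a @ step 1: {m1, m2}
  after b @ step 2: {m4}
  ✓ P
Executing ab from Q (initial set {n0}):
  after a @ step 1: {n1, n2}
  after b @ step 2: ∅  — Q cannot continue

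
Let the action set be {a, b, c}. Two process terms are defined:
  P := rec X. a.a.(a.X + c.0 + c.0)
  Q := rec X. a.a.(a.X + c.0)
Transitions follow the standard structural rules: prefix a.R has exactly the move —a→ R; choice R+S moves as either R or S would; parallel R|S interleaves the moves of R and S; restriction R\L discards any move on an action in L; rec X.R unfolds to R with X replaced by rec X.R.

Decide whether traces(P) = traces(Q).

P's transition system — 4 states:
  m0 = rec X. a.a.(a.X + c.0 + c.0) :: —a→ m1
  m1 = a.(a.(rec X. a.a.(a.X + c.0 + c.0)) + c.0 + c.0) :: —a→ m2
  m2 = a.(rec X. a.a.(a.X + c.0 + c.0)) + c.0 + c.0 :: —a→ m0, —c→ m3
  m3 = 0 :: deadlocked
Q's transition system — 4 states:
  n0 = rec X. a.a.(a.X + c.0) :: —a→ n1
  n1 = a.(a.(rec X. a.a.(a.X + c.0)) + c.0) :: —a→ n2
  n2 = a.(rec X. a.a.(a.X + c.0)) + c.0 :: —a→ n0, —c→ n3
  n3 = 0 :: deadlocked
Partition-refinement fixed point:
  B0 = {m0, n0}
  B1 = {m1, n1}
  B2 = {m2, n2}
  B3 = {m3, n3}
m0 ∈ B0, n0 ∈ B0 → same block
Bisimilar ⇒ trace-equivalent.

trace-equivalent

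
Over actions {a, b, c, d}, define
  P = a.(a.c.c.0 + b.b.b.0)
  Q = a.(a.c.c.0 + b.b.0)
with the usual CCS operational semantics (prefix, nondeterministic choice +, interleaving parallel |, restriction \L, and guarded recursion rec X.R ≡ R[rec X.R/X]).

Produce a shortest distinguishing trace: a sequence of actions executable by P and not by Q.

LTS(P): 7 reachable states
  u0 = a.(a.c.c.0 + b.b.b.0) | ··a··> u1
  u1 = a.c.c.0 + b.b.b.0 | ··a··> u2, ··b··> u3
  u2 = c.c.0 | ··c··> u4
  u3 = b.b.0 | ··b··> u5
  u4 = c.0 | ··c··> u6
  u5 = b.0 | ··b··> u6
  u6 = 0 | ∅
LTS(Q): 6 reachable states
  v0 = a.(a.c.c.0 + b.b.0) | ··a··> v1
  v1 = a.c.c.0 + b.b.0 | ··a··> v2, ··b··> v3
  v2 = c.c.0 | ··c··> v4
  v3 = b.0 | ··b··> v5
  v4 = c.0 | ··c··> v5
  v5 = 0 | ∅
Trace ⟨abbb⟩ through P, begin at {u0}:
  [1] a ⇒ {u1}
  [2] b ⇒ {u3}
  [3] b ⇒ {u5}
  [4] b ⇒ {u6}
  ✓ P
Trace ⟨abbb⟩ through Q, begin at {v0}:
  [1] a ⇒ {v1}
  [2] b ⇒ {v3}
  [3] b ⇒ {v5}
  [4] b ⇒ ∅ (Q stuck)

abbb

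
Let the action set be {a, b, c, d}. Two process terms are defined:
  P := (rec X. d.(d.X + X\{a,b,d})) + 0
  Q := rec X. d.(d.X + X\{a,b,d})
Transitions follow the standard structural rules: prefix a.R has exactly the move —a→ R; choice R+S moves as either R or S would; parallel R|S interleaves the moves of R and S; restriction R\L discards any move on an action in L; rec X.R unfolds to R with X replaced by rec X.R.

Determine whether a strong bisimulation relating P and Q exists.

P ~ Q

P's transition system — 3 states:
  s0 = (rec X. d.(d.X + X\{a,b,d})) + 0 | ··d··> s1
  s1 = d.(rec X. d.(d.X + X\{a,b,d})) + (rec X. d.(d.X + X\{a,b,d}))\{a,b,d} | ··d··> s2
  s2 = rec X. d.(d.X + X\{a,b,d}) | ··d··> s1
Q's transition system — 2 states:
  t0 = rec X. d.(d.X + X\{a,b,d}) | ··d··> t1
  t1 = d.(rec X. d.(d.X + X\{a,b,d})) + (rec X. d.(d.X + X\{a,b,d}))\{a,b,d} | ··d··> t0
Bisimilarity quotient blocks:
  B0 = {s0, s1, s2, t0, t1}
s0 ∈ B0, t0 ∈ B0 → same block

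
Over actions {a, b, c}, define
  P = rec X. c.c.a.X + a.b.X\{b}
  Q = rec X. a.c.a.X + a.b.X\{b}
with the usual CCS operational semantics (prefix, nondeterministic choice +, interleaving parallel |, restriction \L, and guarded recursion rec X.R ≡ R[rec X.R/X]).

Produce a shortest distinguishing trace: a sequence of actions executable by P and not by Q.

c

Reachable graph of P (8 states):
  m0 = rec X. c.c.a.X + a.b.X\{b} | --a--▸ m1, --c--▸ m2
  m1 = b.(rec X. c.c.a.X + a.b.X\{b})\{b} | --b--▸ m3
  m2 = c.a.(rec X. c.c.a.X + a.b.X\{b}) | --c--▸ m4
  m3 = (rec X. c.c.a.X + a.b.X\{b})\{b} | --a--▸ m5, --c--▸ m6
  m4 = a.(rec X. c.c.a.X + a.b.X\{b}) | --a--▸ m0
  m5 = (b.(rec X. c.c.a.X + a.b.X\{b})\{b})\{b} | ∅
  m6 = (c.a.(rec X. c.c.a.X + a.b.X\{b}))\{b} | --c--▸ m7
  m7 = (a.(rec X. c.c.a.X + a.b.X\{b}))\{b} | --a--▸ m3
Reachable graph of Q (8 states):
  n0 = rec X. a.c.a.X + a.b.X\{b} | --a--▸ n1, --a--▸ n2
  n1 = b.(rec X. a.c.a.X + a.b.X\{b})\{b} | --b--▸ n3
  n2 = c.a.(rec X. a.c.a.X + a.b.X\{b}) | --c--▸ n4
  n3 = (rec X. a.c.a.X + a.b.X\{b})\{b} | --a--▸ n5, --a--▸ n6
  n4 = a.(rec X. a.c.a.X + a.b.X\{b}) | --a--▸ n0
  n5 = (b.(rec X. a.c.a.X + a.b.X\{b})\{b})\{b} | ∅
  n6 = (c.a.(rec X. a.c.a.X + a.b.X\{b}))\{b} | --c--▸ n7
  n7 = (a.(rec X. a.c.a.X + a.b.X\{b}))\{b} | --a--▸ n3
Run σ = ⟨c⟩ on P: start {m0}
  after c @ step 1: {m2}
  ✓ P
Run σ = ⟨c⟩ on Q: start {n0}
  after c @ step 1: ∅ (Q stuck)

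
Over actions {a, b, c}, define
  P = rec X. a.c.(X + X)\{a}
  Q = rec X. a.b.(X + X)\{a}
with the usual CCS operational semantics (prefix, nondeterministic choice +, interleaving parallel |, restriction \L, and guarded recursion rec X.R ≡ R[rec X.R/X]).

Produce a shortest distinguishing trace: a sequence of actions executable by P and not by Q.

Reachable graph of P (3 states):
  m0 = rec X. a.c.(X + X)\{a} has moves -a-> m1
  m1 = c.((rec X. a.c.(X + X)\{a}) + (rec X. a.c.(X + X)\{a}))\{a} has moves -c-> m2
  m2 = ((rec X. a.c.(X + X)\{a}) + (rec X. a.c.(X + X)\{a}))\{a} has moves (no moves)
Reachable graph of Q (3 states):
  n0 = rec X. a.b.(X + X)\{a} has moves -a-> n1
  n1 = b.((rec X. a.b.(X + X)\{a}) + (rec X. a.b.(X + X)\{a}))\{a} has moves -b-> n2
  n2 = ((rec X. a.b.(X + X)\{a}) + (rec X. a.b.(X + X)\{a}))\{a} has moves (no moves)
Trace ⟨ac⟩ through P, begin at {m0}:
  [1] a ⇒ {m1}
  [2] c ⇒ {m2}
  ✓ P
Trace ⟨ac⟩ through Q, begin at {n0}:
  [1] a ⇒ {n1}
  [2] c ⇒ ∅  — Q cannot continue

ac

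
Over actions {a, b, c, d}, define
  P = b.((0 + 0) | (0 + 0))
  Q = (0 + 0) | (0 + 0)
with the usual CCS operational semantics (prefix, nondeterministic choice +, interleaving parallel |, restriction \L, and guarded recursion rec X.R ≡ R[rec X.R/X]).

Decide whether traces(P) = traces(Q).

NO — witness ⟨b⟩

Reachable graph of P (2 states):
  s0 = b.((0 + 0) | (0 + 0)) | ··b··> s1
  s1 = (0 + 0) | (0 + 0) | (no moves)
Reachable graph of Q (1 states):
  t0 = (0 + 0) | (0 + 0) | (no moves)
Executing b from P (initial set {s0}):
  after b @ step 1: {s1}
  P completes σ.
Executing b from Q (initial set {t0}):
  after b @ step 1: ∅ (Q stuck)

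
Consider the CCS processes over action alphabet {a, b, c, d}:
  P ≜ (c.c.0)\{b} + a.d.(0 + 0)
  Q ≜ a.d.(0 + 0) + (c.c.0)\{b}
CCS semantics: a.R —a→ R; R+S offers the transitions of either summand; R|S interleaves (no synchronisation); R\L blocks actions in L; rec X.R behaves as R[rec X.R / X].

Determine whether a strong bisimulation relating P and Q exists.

LTS(P): 5 reachable states
  s0 = (c.c.0)\{b} + a.d.(0 + 0) :: —a→ s1, —c→ s2
  s1 = d.(0 + 0) :: —d→ s3
  s2 = (c.0)\{b} :: —c→ s4
  s3 = 0 + 0 :: (no moves)
  s4 = 0\{b} :: (no moves)
LTS(Q): 5 reachable states
  t0 = a.d.(0 + 0) + (c.c.0)\{b} :: —a→ t1, —c→ t2
  t1 = d.(0 + 0) :: —d→ t3
  t2 = (c.0)\{b} :: —c→ t4
  t3 = 0 + 0 :: (no moves)
  t4 = 0\{b} :: (no moves)
Partition-refinement fixed point:
  B0 = {s0, t0}
  B1 = {s2, t2}
  B2 = {s3, s4, t3, t4}
  B3 = {s1, t1}
s0 ∈ B0, t0 ∈ B0 → same block

P ~ Q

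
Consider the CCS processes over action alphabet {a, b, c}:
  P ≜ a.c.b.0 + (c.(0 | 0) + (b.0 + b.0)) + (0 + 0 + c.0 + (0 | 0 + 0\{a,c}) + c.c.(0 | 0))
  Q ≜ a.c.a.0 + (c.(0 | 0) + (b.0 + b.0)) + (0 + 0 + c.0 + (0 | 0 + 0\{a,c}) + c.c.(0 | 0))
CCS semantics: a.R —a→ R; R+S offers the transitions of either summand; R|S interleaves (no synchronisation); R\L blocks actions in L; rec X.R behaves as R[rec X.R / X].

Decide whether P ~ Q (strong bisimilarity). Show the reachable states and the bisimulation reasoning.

NO

Reachable graph of P (6 states):
  p0 = a.c.b.0 + (c.(0 | 0) + (b.0 + b.0)) + (0 + 0 + c.0 + (0 | 0 + 0\{a,c}) + c.c.(0 | 0)) ⊢ —a→ p1, —b→ p2, —c→ p2, —c→ p3, —c→ p4
  p1 = c.b.0 ⊢ —c→ p5
  p2 = 0 ⊢ (no moves)
  p3 = 0 | 0 ⊢ (no moves)
  p4 = c.(0 | 0) ⊢ —c→ p3
  p5 = b.0 ⊢ —b→ p2
Reachable graph of Q (6 states):
  q0 = a.c.a.0 + (c.(0 | 0) + (b.0 + b.0)) + (0 + 0 + c.0 + (0 | 0 + 0\{a,c}) + c.c.(0 | 0)) ⊢ —a→ q1, —b→ q2, —c→ q2, —c→ q3, —c→ q4
  q1 = c.a.0 ⊢ —c→ q5
  q2 = 0 ⊢ (no moves)
  q3 = 0 | 0 ⊢ (no moves)
  q4 = c.(0 | 0) ⊢ —c→ q3
  q5 = a.0 ⊢ —a→ q2
Coarsest stable partition (strong bisimilarity classes):
  B0 = {p0}
  B1 = {p2, p3, q2, q3}
  B2 = {p4, q4}
  B3 = {p1}
  B4 = {p5}
  B5 = {q0}
  B6 = {q1}
  B7 = {q5}
p0 ∈ B0, q0 ∈ B5 → different blocks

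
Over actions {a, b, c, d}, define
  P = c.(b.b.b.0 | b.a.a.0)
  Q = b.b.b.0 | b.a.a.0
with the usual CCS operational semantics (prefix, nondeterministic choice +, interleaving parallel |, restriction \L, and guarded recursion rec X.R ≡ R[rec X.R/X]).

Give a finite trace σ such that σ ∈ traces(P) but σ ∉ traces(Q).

c

LTS(P): 17 reachable states
  s0 = c.(b.b.b.0 | b.a.a.0) has moves ··c··> s1
  s1 = b.b.b.0 | b.a.a.0 has moves ··b··> s2, ··b··> s3
  s2 = b.b.0 | b.a.a.0 has moves ··b··> s4, ··b··> s5
  s3 = b.b.b.0 | a.a.0 has moves ··a··> s6, ··b··> s5
  s4 = b.0 | b.a.a.0 has moves ··b··> s7, ··b··> s8
  s5 = b.b.0 | a.a.0 has moves ··a··> s9, ··b··> s8
  s6 = b.b.b.0 | a.0 has moves ··a··> s10, ··b··> s9
  s7 = 0 | b.a.a.0 has moves ··b··> s11
  s8 = b.0 | a.a.0 has moves ··a··> s12, ··b··> s11
  s9 = b.b.0 | a.0 has moves ··a··> s13, ··b··> s12
  s10 = b.b.b.0 | 0 has moves ··b··> s13
  s11 = 0 | a.a.0 has moves ··a··> s14
  s12 = b.0 | a.0 has moves ··a··> s15, ··b··> s14
  s13 = b.b.0 | 0 has moves ··b··> s15
  s14 = 0 | a.0 has moves ··a··> s16
  s15 = b.0 | 0 has moves ··b··> s16
  s16 = 0 | 0 has moves (no moves)
LTS(Q): 16 reachable states
  t0 = b.b.b.0 | b.a.a.0 has moves ··b··> t1, ··b··> t2
  t1 = b.b.0 | b.a.a.0 has moves ··b··> t3, ··b··> t4
  t2 = b.b.b.0 | a.a.0 has moves ··a··> t5, ··b··> t4
  t3 = b.0 | b.a.a.0 has moves ··b··> t6, ··b··> t7
  t4 = b.b.0 | a.a.0 has moves ··a··> t8, ··b··> t7
  t5 = b.b.b.0 | a.0 has moves ··a··> t9, ··b··> t8
  t6 = 0 | b.a.a.0 has moves ··b··> t10
  t7 = b.0 | a.a.0 has moves ··a··> t11, ··b··> t10
  t8 = b.b.0 | a.0 has moves ··a··> t12, ··b··> t11
  t9 = b.b.b.0 | 0 has moves ··b··> t12
  t10 = 0 | a.a.0 has moves ··a··> t13
  t11 = b.0 | a.0 has moves ··a··> t14, ··b··> t13
  t12 = b.b.0 | 0 has moves ··b··> t14
  t13 = 0 | a.0 has moves ··a··> t15
  t14 = b.0 | 0 has moves ··b··> t15
  t15 = 0 | 0 has moves (no moves)
Trace ⟨c⟩ through P, begin at {s0}:
  [1] c ⇒ {s1}
  P completes σ.
Trace ⟨c⟩ through Q, begin at {t0}:
  [1] c ⇒ ∅ (Q stuck)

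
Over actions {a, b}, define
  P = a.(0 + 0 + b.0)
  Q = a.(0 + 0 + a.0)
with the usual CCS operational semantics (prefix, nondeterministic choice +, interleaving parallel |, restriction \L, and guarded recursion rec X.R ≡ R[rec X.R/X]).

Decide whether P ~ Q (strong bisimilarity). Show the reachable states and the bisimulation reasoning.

Reachable graph of P (3 states):
  m0 = a.(0 + 0 + b.0) → —a→ m1
  m1 = 0 + 0 + b.0 → —b→ m2
  m2 = 0 → ∅
Reachable graph of Q (3 states):
  n0 = a.(0 + 0 + a.0) → —a→ n1
  n1 = 0 + 0 + a.0 → —a→ n2
  n2 = 0 → ∅
Bisimilarity quotient blocks:
  B0 = {m0}
  B1 = {m1}
  B2 = {m2, n2}
  B3 = {n0}
  B4 = {n1}
m0 ∈ B0, n0 ∈ B3 → different blocks

not bisimilar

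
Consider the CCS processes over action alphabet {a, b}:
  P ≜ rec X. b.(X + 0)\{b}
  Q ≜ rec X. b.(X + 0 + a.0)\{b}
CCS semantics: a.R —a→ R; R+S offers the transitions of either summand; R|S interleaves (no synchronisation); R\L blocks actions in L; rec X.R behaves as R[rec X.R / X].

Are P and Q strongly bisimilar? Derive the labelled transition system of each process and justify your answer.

Reachable graph of P (2 states):
  p0 = rec X. b.(X + 0)\{b} has moves -b-> p1
  p1 = ((rec X. b.(X + 0)\{b}) + 0)\{b} has moves ·
Reachable graph of Q (3 states):
  q0 = rec X. b.(X + 0 + a.0)\{b} has moves -b-> q1
  q1 = ((rec X. b.(X + 0 + a.0)\{b}) + 0 + a.0)\{b} has moves -a-> q2
  q2 = 0\{b} has moves ·
Bisimilarity quotient blocks:
  B0 = {p0}
  B1 = {p1, q2}
  B2 = {q0}
  B3 = {q1}
p0 ∈ B0, q0 ∈ B2 → different blocks

not bisimilar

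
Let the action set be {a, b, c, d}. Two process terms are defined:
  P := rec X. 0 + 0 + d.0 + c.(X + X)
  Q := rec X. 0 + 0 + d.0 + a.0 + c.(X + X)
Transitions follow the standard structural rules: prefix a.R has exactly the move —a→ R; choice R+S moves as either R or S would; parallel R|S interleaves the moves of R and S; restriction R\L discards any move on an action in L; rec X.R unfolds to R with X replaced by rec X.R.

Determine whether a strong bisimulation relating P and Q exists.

P's transition system — 3 states:
  m0 = rec X. 0 + 0 + d.0 + c.(X + X) → --c--▸ m1, --d--▸ m2
  m1 = (rec X. 0 + 0 + d.0 + c.(X + X)) + (rec X. 0 + 0 + d.0 + c.(X + X)) → --c--▸ m1, --d--▸ m2
  m2 = 0 → (no moves)
Q's transition system — 3 states:
  n0 = rec X. 0 + 0 + d.0 + a.0 + c.(X + X) → --a--▸ n1, --c--▸ n2, --d--▸ n1
  n1 = 0 → (no moves)
  n2 = (rec X. 0 + 0 + d.0 + a.0 + c.(X + X)) + (rec X. 0 + 0 + d.0 + a.0 + c.(X + X)) → --a--▸ n1, --c--▸ n2, --d--▸ n1
Bisimilarity quotient blocks:
  B0 = {m0, m1}
  B1 = {m2, n1}
  B2 = {n0, n2}
m0 ∈ B0, n0 ∈ B2 → different blocks

P ≁ Q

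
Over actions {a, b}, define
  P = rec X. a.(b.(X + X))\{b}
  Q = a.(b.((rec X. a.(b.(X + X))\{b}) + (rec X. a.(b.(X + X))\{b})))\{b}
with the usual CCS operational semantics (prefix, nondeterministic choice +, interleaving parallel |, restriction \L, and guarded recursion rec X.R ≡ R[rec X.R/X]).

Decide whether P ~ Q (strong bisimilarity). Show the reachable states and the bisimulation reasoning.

Reachable graph of P (2 states):
  s0 = rec X. a.(b.(X + X))\{b} has moves --a--▸ s1
  s1 = (b.((rec X. a.(b.(X + X))\{b}) + (rec X. a.(b.(X + X))\{b})))\{b} has moves deadlocked
Reachable graph of Q (2 states):
  t0 = a.(b.((rec X. a.(b.(X + X))\{b}) + (rec X. a.(b.(X + X))\{b})))\{b} has moves --a--▸ t1
  t1 = (b.((rec X. a.(b.(X + X))\{b}) + (rec X. a.(b.(X + X))\{b})))\{b} has moves deadlocked
Bisimilarity quotient blocks:
  B0 = {s0, t0}
  B1 = {s1, t1}
s0 ∈ B0, t0 ∈ B0 → same block

bisimilar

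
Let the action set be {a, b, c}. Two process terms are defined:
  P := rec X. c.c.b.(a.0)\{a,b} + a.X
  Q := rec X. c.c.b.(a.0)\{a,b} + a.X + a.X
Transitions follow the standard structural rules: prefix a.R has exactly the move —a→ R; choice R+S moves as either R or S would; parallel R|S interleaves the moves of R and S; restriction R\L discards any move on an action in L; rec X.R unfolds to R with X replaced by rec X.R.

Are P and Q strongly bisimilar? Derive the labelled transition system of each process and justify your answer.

YES

P's transition system — 4 states:
  m0 = rec X. c.c.b.(a.0)\{a,b} + a.X has moves =a=> m0, =c=> m1
  m1 = c.b.(a.0)\{a,b} has moves =c=> m2
  m2 = b.(a.0)\{a,b} has moves =b=> m3
  m3 = (a.0)\{a,b} has moves deadlocked
Q's transition system — 4 states:
  n0 = rec X. c.c.b.(a.0)\{a,b} + a.X + a.X has moves =a=> n0, =c=> n1
  n1 = c.b.(a.0)\{a,b} has moves =c=> n2
  n2 = b.(a.0)\{a,b} has moves =b=> n3
  n3 = (a.0)\{a,b} has moves deadlocked
Coarsest stable partition (strong bisimilarity classes):
  B0 = {m0, n0}
  B1 = {m1, n1}
  B2 = {m2, n2}
  B3 = {m3, n3}
m0 ∈ B0, n0 ∈ B0 → same block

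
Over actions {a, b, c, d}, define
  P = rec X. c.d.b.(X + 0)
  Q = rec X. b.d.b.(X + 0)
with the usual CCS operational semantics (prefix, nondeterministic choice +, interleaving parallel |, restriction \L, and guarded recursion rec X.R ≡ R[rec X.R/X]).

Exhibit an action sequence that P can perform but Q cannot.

LTS(P): 4 reachable states
  u0 = rec X. c.d.b.(X + 0) ⊢ -c-> u1
  u1 = d.b.((rec X. c.d.b.(X + 0)) + 0) ⊢ -d-> u2
  u2 = b.((rec X. c.d.b.(X + 0)) + 0) ⊢ -b-> u3
  u3 = (rec X. c.d.b.(X + 0)) + 0 ⊢ -c-> u1
LTS(Q): 4 reachable states
  v0 = rec X. b.d.b.(X + 0) ⊢ -b-> v1
  v1 = d.b.((rec X. b.d.b.(X + 0)) + 0) ⊢ -d-> v2
  v2 = b.((rec X. b.d.b.(X + 0)) + 0) ⊢ -b-> v3
  v3 = (rec X. b.d.b.(X + 0)) + 0 ⊢ -b-> v1
Executing c from P (initial set {u0}):
  after c @ step 1: {u1}
  — P admits the full trace.
Executing c from Q (initial set {v0}):
  after c @ step 1: ∅ (Q stuck)

c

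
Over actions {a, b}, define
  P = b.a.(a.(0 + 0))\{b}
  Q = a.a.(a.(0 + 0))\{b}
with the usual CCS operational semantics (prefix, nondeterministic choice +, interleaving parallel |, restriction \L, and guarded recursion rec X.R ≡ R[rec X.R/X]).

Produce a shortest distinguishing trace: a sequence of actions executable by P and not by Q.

LTS(P): 4 reachable states
  p0 = b.a.(a.(0 + 0))\{b} :: =b=> p1
  p1 = a.(a.(0 + 0))\{b} :: =a=> p2
  p2 = (a.(0 + 0))\{b} :: =a=> p3
  p3 = (0 + 0)\{b} :: deadlocked
LTS(Q): 4 reachable states
  q0 = a.a.(a.(0 + 0))\{b} :: =a=> q1
  q1 = a.(a.(0 + 0))\{b} :: =a=> q2
  q2 = (a.(0 + 0))\{b} :: =a=> q3
  q3 = (0 + 0)\{b} :: deadlocked
Executing b from P (initial set {p0}):
  [1] b ⇒ {p1}
  — P admits the full trace.
Executing b from Q (initial set {q0}):
  [1] b ⇒ ∅ (Q stuck)

b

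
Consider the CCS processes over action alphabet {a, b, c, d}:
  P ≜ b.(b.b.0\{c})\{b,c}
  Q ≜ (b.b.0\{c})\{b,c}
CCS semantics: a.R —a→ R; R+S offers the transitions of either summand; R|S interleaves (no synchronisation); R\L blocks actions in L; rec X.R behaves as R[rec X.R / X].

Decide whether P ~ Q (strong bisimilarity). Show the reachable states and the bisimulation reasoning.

Reachable graph of P (2 states):
  s0 = b.(b.b.0\{c})\{b,c} | ··b··> s1
  s1 = (b.b.0\{c})\{b,c} | (no moves)
Reachable graph of Q (1 states):
  t0 = (b.b.0\{c})\{b,c} | (no moves)
Bisimilarity quotient blocks:
  B0 = {s0}
  B1 = {s1, t0}
s0 ∈ B0, t0 ∈ B1 → different blocks

P ≁ Q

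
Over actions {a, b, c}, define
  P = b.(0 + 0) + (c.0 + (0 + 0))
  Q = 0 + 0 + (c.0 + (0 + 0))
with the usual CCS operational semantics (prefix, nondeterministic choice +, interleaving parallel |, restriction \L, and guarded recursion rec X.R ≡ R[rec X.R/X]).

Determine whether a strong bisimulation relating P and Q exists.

Reachable graph of P (3 states):
  p0 = b.(0 + 0) + (c.0 + (0 + 0)) ⊢ =b=> p1, =c=> p2
  p1 = 0 + 0 ⊢ ∅
  p2 = 0 ⊢ ∅
Reachable graph of Q (2 states):
  q0 = 0 + 0 + (c.0 + (0 + 0)) ⊢ =c=> q1
  q1 = 0 ⊢ ∅
Partition-refinement fixed point:
  B0 = {p0}
  B1 = {p1, p2, q1}
  B2 = {q0}
p0 ∈ B0, q0 ∈ B2 → different blocks

P ≁ Q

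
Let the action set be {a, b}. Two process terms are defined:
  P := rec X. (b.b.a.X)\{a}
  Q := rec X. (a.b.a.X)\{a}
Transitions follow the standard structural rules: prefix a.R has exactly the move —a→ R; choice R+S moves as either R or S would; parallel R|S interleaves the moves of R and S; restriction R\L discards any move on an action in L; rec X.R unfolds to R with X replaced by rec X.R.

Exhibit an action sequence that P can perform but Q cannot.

Reachable graph of P (3 states):
  u0 = rec X. (b.b.a.X)\{a} | ··b··> u1
  u1 = (b.a.(rec X. (b.b.a.X)\{a}))\{a} | ··b··> u2
  u2 = (a.(rec X. (b.b.a.X)\{a}))\{a} | ·
Reachable graph of Q (1 states):
  v0 = rec X. (a.b.a.X)\{a} | ·
Trace ⟨b⟩ through P, begin at {u0}:
  step 1 (b): {u1}
  P completes σ.
Trace ⟨b⟩ through Q, begin at {v0}:
  step 1 (b): no successor for Q

b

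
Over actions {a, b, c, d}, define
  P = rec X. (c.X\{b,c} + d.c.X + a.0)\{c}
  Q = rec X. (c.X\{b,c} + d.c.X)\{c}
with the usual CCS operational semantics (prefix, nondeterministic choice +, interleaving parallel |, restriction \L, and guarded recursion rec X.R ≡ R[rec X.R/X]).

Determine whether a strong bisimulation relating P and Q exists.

Reachable graph of P (3 states):
  p0 = rec X. (c.X\{b,c} + d.c.X + a.0)\{c} | --a--▸ p1, --d--▸ p2
  p1 = 0\{c} | deadlocked
  p2 = (c.(rec X. (c.X\{b,c} + d.c.X + a.0)\{c}))\{c} | deadlocked
Reachable graph of Q (2 states):
  q0 = rec X. (c.X\{b,c} + d.c.X)\{c} | --d--▸ q1
  q1 = (c.(rec X. (c.X\{b,c} + d.c.X)\{c}))\{c} | deadlocked
Bisimilarity quotient blocks:
  B0 = {p0}
  B1 = {p1, p2, q1}
  B2 = {q0}
p0 ∈ B0, q0 ∈ B2 → different blocks

not bisimilar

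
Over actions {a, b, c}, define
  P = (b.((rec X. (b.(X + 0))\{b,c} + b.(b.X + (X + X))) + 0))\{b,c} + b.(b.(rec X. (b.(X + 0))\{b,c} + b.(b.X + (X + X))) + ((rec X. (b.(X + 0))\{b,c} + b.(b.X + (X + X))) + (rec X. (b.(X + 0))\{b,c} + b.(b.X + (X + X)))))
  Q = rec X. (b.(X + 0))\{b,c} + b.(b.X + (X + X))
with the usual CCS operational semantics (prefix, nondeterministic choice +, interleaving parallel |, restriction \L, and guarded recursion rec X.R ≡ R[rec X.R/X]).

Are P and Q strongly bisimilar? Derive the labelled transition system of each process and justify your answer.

Reachable graph of P (3 states):
  m0 = (b.((rec X. (b.(X + 0))\{b,c} + b.(b.X + (X + X))) + 0))\{b,c} + b.(b.(rec X. (b.(X + 0))\{b,c} + b.(b.X + (X + X))) + ((rec X. (b.(X + 0))\{b,c} + b.(b.X + (X + X))) + (rec X. (b.(X + 0))\{b,c} + b.(b.X + (X + X))))) | -b-> m1
  m1 = b.(rec X. (b.(X + 0))\{b,c} + b.(b.X + (X + X))) + ((rec X. (b.(X + 0))\{b,c} + b.(b.X + (X + X))) + (rec X. (b.(X + 0))\{b,c} + b.(b.X + (X + X)))) | -b-> m1, -b-> m2
  m2 = rec X. (b.(X + 0))\{b,c} + b.(b.X + (X + X)) | -b-> m1
Reachable graph of Q (2 states):
  n0 = rec X. (b.(X + 0))\{b,c} + b.(b.X + (X + X)) | -b-> n1
  n1 = b.(rec X. (b.(X + 0))\{b,c} + b.(b.X + (X + X))) + ((rec X. (b.(X + 0))\{b,c} + b.(b.X + (X + X))) + (rec X. (b.(X + 0))\{b,c} + b.(b.X + (X + X)))) | -b-> n0, -b-> n1
Partition-refinement fixed point:
  B0 = {m0, m1, m2, n0, n1}
m0 ∈ B0, n0 ∈ B0 → same block

YES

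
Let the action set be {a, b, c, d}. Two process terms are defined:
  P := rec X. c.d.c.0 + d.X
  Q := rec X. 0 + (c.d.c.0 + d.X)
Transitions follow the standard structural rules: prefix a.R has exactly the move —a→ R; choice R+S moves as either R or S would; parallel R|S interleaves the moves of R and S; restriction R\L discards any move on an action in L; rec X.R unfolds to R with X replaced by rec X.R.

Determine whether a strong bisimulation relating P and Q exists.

bisimilar

P's transition system — 4 states:
  s0 = rec X. c.d.c.0 + d.X → ··c··> s1, ··d··> s0
  s1 = d.c.0 → ··d··> s2
  s2 = c.0 → ··c··> s3
  s3 = 0 → stopped
Q's transition system — 4 states:
  t0 = rec X. 0 + (c.d.c.0 + d.X) → ··c··> t1, ··d··> t0
  t1 = d.c.0 → ··d··> t2
  t2 = c.0 → ··c··> t3
  t3 = 0 → stopped
Bisimilarity quotient blocks:
  B0 = {s0, t0}
  B1 = {s1, t1}
  B2 = {s2, t2}
  B3 = {s3, t3}
s0 ∈ B0, t0 ∈ B0 → same block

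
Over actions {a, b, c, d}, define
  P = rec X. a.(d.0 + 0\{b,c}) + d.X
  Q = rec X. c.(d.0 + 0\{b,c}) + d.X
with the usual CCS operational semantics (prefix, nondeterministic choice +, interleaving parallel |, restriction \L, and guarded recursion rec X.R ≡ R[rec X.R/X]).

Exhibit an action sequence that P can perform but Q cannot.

Reachable graph of P (3 states):
  s0 = rec X. a.(d.0 + 0\{b,c}) + d.X | -a-> s1, -d-> s0
  s1 = d.0 + 0\{b,c} | -d-> s2
  s2 = 0 | ·
Reachable graph of Q (3 states):
  t0 = rec X. c.(d.0 + 0\{b,c}) + d.X | -c-> t1, -d-> t0
  t1 = d.0 + 0\{b,c} | -d-> t2
  t2 = 0 | ·
Run σ = ⟨a⟩ on P: start {s0}
  [1] a ⇒ {s1}
  P completes σ.
Run σ = ⟨a⟩ on Q: start {t0}
  [1] a ⇒ no successor for Q

a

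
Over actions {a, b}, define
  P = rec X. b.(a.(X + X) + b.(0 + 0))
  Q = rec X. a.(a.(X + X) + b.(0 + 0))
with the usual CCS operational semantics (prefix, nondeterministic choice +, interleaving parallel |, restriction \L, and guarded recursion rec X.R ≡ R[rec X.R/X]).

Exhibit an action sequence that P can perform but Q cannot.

Reachable graph of P (4 states):
  u0 = rec X. b.(a.(X + X) + b.(0 + 0)) :: ··b··> u1
  u1 = a.((rec X. b.(a.(X + X) + b.(0 + 0))) + (rec X. b.(a.(X + X) + b.(0 + 0)))) + b.(0 + 0) :: ··a··> u2, ··b··> u3
  u2 = (rec X. b.(a.(X + X) + b.(0 + 0))) + (rec X. b.(a.(X + X) + b.(0 + 0))) :: ··b··> u1
  u3 = 0 + 0 :: stopped
Reachable graph of Q (4 states):
  v0 = rec X. a.(a.(X + X) + b.(0 + 0)) :: ··a··> v1
  v1 = a.((rec X. a.(a.(X + X) + b.(0 + 0))) + (rec X. a.(a.(X + X) + b.(0 + 0)))) + b.(0 + 0) :: ··a··> v2, ··b··> v3
  v2 = (rec X. a.(a.(X + X) + b.(0 + 0))) + (rec X. a.(a.(X + X) + b.(0 + 0))) :: ··a··> v1
  v3 = 0 + 0 :: stopped
Run σ = ⟨b⟩ on P: start {u0}
  after b @ step 1: {u1}
  — P admits the full trace.
Run σ = ⟨b⟩ on Q: start {v0}
  after b @ step 1: ∅ (Q stuck)

b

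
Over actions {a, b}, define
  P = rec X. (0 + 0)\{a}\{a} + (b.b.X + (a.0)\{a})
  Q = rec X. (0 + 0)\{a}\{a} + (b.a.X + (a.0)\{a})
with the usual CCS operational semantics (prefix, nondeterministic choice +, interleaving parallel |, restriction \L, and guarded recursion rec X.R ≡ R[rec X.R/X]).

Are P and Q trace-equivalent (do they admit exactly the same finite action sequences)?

trace-distinct — witness ⟨bb⟩

LTS(P): 2 reachable states
  m0 = rec X. (0 + 0)\{a}\{a} + (b.b.X + (a.0)\{a}) :: —b→ m1
  m1 = b.(rec X. (0 + 0)\{a}\{a} + (b.b.X + (a.0)\{a})) :: —b→ m0
LTS(Q): 2 reachable states
  n0 = rec X. (0 + 0)\{a}\{a} + (b.a.X + (a.0)\{a}) :: —b→ n1
  n1 = a.(rec X. (0 + 0)\{a}\{a} + (b.a.X + (a.0)\{a})) :: —a→ n0
Trace ⟨bb⟩ through P, begin at {m0}:
  after b @ step 1: {m1}
  after b @ step 2: {m0}
  — P admits the full trace.
Trace ⟨bb⟩ through Q, begin at {n0}:
  after b @ step 1: {n1}
  after b @ step 2: no successor for Q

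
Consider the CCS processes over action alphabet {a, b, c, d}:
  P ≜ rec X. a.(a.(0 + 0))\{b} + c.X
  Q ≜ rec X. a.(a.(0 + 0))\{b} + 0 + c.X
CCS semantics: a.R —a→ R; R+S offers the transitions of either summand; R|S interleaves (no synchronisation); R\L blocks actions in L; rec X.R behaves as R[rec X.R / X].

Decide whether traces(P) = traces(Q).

trace-equivalent

P's transition system — 3 states:
  p0 = rec X. a.(a.(0 + 0))\{b} + c.X | ··a··> p1, ··c··> p0
  p1 = (a.(0 + 0))\{b} | ··a··> p2
  p2 = (0 + 0)\{b} | stopped
Q's transition system — 3 states:
  q0 = rec X. a.(a.(0 + 0))\{b} + 0 + c.X | ··a··> q1, ··c··> q0
  q1 = (a.(0 + 0))\{b} | ··a··> q2
  q2 = (0 + 0)\{b} | stopped
Coarsest stable partition (strong bisimilarity classes):
  B0 = {p0, q0}
  B1 = {p1, q1}
  B2 = {p2, q2}
p0 ∈ B0, q0 ∈ B0 → same block
Bisimilar ⇒ trace-equivalent.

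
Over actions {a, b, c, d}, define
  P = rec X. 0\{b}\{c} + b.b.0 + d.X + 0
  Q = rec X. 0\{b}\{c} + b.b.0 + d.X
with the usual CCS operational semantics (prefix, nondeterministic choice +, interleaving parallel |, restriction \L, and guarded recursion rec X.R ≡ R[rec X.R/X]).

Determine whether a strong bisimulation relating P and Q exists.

YES

LTS(P): 3 reachable states
  m0 = rec X. 0\{b}\{c} + b.b.0 + d.X + 0 | --b--▸ m1, --d--▸ m0
  m1 = b.0 | --b--▸ m2
  m2 = 0 | ∅
LTS(Q): 3 reachable states
  n0 = rec X. 0\{b}\{c} + b.b.0 + d.X | --b--▸ n1, --d--▸ n0
  n1 = b.0 | --b--▸ n2
  n2 = 0 | ∅
Coarsest stable partition (strong bisimilarity classes):
  B0 = {m0, n0}
  B1 = {m1, n1}
  B2 = {m2, n2}
m0 ∈ B0, n0 ∈ B0 → same block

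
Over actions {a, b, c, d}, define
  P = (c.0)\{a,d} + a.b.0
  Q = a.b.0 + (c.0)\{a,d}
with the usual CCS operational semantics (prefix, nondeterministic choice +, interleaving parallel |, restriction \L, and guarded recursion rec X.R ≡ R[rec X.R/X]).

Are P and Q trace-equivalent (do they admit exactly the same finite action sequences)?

P's transition system — 4 states:
  u0 = (c.0)\{a,d} + a.b.0 → =a=> u1, =c=> u2
  u1 = b.0 → =b=> u3
  u2 = 0\{a,d} → stopped
  u3 = 0 → stopped
Q's transition system — 4 states:
  v0 = a.b.0 + (c.0)\{a,d} → =a=> v1, =c=> v2
  v1 = b.0 → =b=> v3
  v2 = 0\{a,d} → stopped
  v3 = 0 → stopped
Bisimilarity quotient blocks:
  B0 = {u0, v0}
  B1 = {u1, v1}
  B2 = {u2, u3, v2, v3}
u0 ∈ B0, v0 ∈ B0 → same block
Bisimilar ⇒ trace-equivalent.

traces(P) = traces(Q)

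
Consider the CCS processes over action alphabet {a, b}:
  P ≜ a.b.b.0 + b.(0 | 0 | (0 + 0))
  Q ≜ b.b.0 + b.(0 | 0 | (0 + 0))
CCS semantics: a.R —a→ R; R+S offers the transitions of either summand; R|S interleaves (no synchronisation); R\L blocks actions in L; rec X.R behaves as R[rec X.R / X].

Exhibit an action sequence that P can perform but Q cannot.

Reachable graph of P (5 states):
  s0 = a.b.b.0 + b.(0 | 0 | (0 + 0)) :: ··a··> s1, ··b··> s2
  s1 = b.b.0 :: ··b··> s3
  s2 = 0 | 0 | (0 + 0) :: ∅
  s3 = b.0 :: ··b··> s4
  s4 = 0 :: ∅
Reachable graph of Q (4 states):
  t0 = b.b.0 + b.(0 | 0 | (0 + 0)) :: ··b··> t1, ··b··> t2
  t1 = 0 | 0 | (0 + 0) :: ∅
  t2 = b.0 :: ··b··> t3
  t3 = 0 :: ∅
Trace ⟨a⟩ through P, begin at {s0}:
  [1] a ⇒ {s1}
  P completes σ.
Trace ⟨a⟩ through Q, begin at {t0}:
  [1] a ⇒ ∅ (Q stuck)

a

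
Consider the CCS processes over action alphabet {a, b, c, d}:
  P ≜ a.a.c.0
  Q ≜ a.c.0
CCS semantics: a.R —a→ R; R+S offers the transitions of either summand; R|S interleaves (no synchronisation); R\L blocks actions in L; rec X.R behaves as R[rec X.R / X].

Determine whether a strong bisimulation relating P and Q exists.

Reachable graph of P (4 states):
  s0 = a.a.c.0 ⊢ —a→ s1
  s1 = a.c.0 ⊢ —a→ s2
  s2 = c.0 ⊢ —c→ s3
  s3 = 0 ⊢ ∅
Reachable graph of Q (3 states):
  t0 = a.c.0 ⊢ —a→ t1
  t1 = c.0 ⊢ —c→ t2
  t2 = 0 ⊢ ∅
Partition-refinement fixed point:
  B0 = {s0}
  B1 = {s1, t0}
  B2 = {s2, t1}
  B3 = {s3, t2}
s0 ∈ B0, t0 ∈ B1 → different blocks

not bisimilar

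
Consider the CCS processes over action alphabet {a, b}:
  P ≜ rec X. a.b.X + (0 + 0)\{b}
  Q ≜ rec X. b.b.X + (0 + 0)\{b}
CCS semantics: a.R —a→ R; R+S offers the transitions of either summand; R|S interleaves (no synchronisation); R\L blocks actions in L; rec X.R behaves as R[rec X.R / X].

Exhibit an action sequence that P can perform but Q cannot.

P's transition system — 2 states:
  p0 = rec X. a.b.X + (0 + 0)\{b} | =a=> p1
  p1 = b.(rec X. a.b.X + (0 + 0)\{b}) | =b=> p0
Q's transition system — 2 states:
  q0 = rec X. b.b.X + (0 + 0)\{b} | =b=> q1
  q1 = b.(rec X. b.b.X + (0 + 0)\{b}) | =b=> q0
Run σ = ⟨a⟩ on P: start {p0}
  [1] a ⇒ {p1}
  ✓ P
Run σ = ⟨a⟩ on Q: start {q0}
  [1] a ⇒ ∅ (Q stuck)

a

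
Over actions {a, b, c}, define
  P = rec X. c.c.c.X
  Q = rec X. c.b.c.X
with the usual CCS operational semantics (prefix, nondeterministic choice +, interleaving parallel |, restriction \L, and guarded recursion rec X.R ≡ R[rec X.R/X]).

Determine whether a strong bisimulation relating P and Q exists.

not bisimilar

LTS(P): 3 reachable states
  m0 = rec X. c.c.c.X ⊢ =c=> m1
  m1 = c.c.(rec X. c.c.c.X) ⊢ =c=> m2
  m2 = c.(rec X. c.c.c.X) ⊢ =c=> m0
LTS(Q): 3 reachable states
  n0 = rec X. c.b.c.X ⊢ =c=> n1
  n1 = b.c.(rec X. c.b.c.X) ⊢ =b=> n2
  n2 = c.(rec X. c.b.c.X) ⊢ =c=> n0
Bisimilarity quotient blocks:
  B0 = {m0, m1, m2}
  B1 = {n0}
  B2 = {n1}
  B3 = {n2}
m0 ∈ B0, n0 ∈ B1 → different blocks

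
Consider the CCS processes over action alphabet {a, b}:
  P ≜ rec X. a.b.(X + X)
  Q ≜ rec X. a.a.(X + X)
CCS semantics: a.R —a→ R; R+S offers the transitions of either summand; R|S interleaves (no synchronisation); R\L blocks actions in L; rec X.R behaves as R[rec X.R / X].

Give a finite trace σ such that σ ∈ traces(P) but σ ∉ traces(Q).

P's transition system — 3 states:
  s0 = rec X. a.b.(X + X) | =a=> s1
  s1 = b.((rec X. a.b.(X + X)) + (rec X. a.b.(X + X))) | =b=> s2
  s2 = (rec X. a.b.(X + X)) + (rec X. a.b.(X + X)) | =a=> s1
Q's transition system — 3 states:
  t0 = rec X. a.a.(X + X) | =a=> t1
  t1 = a.((rec X. a.a.(X + X)) + (rec X. a.a.(X + X))) | =a=> t2
  t2 = (rec X. a.a.(X + X)) + (rec X. a.a.(X + X)) | =a=> t1
Executing ab from P (initial set {s0}):
  [1] a ⇒ {s1}
  [2] b ⇒ {s2}
  ✓ P
Executing ab from Q (initial set {t0}):
  [1] a ⇒ {t1}
  [2] b ⇒ no successor for Q

ab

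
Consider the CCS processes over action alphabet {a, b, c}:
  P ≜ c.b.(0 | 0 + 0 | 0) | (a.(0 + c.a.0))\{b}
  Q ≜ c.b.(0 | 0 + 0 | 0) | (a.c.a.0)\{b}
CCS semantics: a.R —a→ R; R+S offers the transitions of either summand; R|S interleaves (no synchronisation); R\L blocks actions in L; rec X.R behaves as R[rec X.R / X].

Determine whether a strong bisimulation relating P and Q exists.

bisimilar

Reachable graph of P (12 states):
  m0 = c.b.(0 | 0 + 0 | 0) | (a.(0 + c.a.0))\{b} | ··a··> m1, ··c··> m2
  m1 = c.b.(0 | 0 + 0 | 0) | (0 + c.a.0)\{b} | ··c··> m3, ··c··> m4
  m2 = b.(0 | 0 + 0 | 0) | (a.(0 + c.a.0))\{b} | ··a··> m3, ··b··> m5
  m3 = b.(0 | 0 + 0 | 0) | (0 + c.a.0)\{b} | ··b··> m6, ··c··> m7
  m4 = c.b.(0 | 0 + 0 | 0) | (a.0)\{b} | ··a··> m8, ··c··> m7
  m5 = (0 | 0 + 0 | 0) | (a.(0 + c.a.0))\{b} | ··a··> m6
  m6 = (0 | 0 + 0 | 0) | (0 + c.a.0)\{b} | ··c··> m9
  m7 = b.(0 | 0 + 0 | 0) | (a.0)\{b} | ··a··> m10, ··b··> m9
  m8 = c.b.(0 | 0 + 0 | 0) | 0\{b} | ··c··> m10
  m9 = (0 | 0 + 0 | 0) | (a.0)\{b} | ··a··> m11
  m10 = b.(0 | 0 + 0 | 0) | 0\{b} | ··b··> m11
  m11 = (0 | 0 + 0 | 0) | 0\{b} | stopped
Reachable graph of Q (12 states):
  n0 = c.b.(0 | 0 + 0 | 0) | (a.c.a.0)\{b} | ··a··> n1, ··c··> n2
  n1 = c.b.(0 | 0 + 0 | 0) | (c.a.0)\{b} | ··c··> n3, ··c··> n4
  n2 = b.(0 | 0 + 0 | 0) | (a.c.a.0)\{b} | ··a··> n3, ··b··> n5
  n3 = b.(0 | 0 + 0 | 0) | (c.a.0)\{b} | ··b··> n6, ··c··> n7
  n4 = c.b.(0 | 0 + 0 | 0) | (a.0)\{b} | ··a··> n8, ··c··> n7
  n5 = (0 | 0 + 0 | 0) | (a.c.a.0)\{b} | ··a··> n6
  n6 = (0 | 0 + 0 | 0) | (c.a.0)\{b} | ··c··> n9
  n7 = b.(0 | 0 + 0 | 0) | (a.0)\{b} | ··a··> n10, ··b··> n9
  n8 = c.b.(0 | 0 + 0 | 0) | 0\{b} | ··c··> n10
  n9 = (0 | 0 + 0 | 0) | (a.0)\{b} | ··a··> n11
  n10 = b.(0 | 0 + 0 | 0) | 0\{b} | ··b··> n11
  n11 = (0 | 0 + 0 | 0) | 0\{b} | stopped
Coarsest stable partition (strong bisimilarity classes):
  B0 = {m0, n0}
  B1 = {m2, n2}
  B2 = {m5, n5}
  B3 = {m6, n6}
  B4 = {m9, n9}
  B5 = {m11, n11}
  B6 = {m3, n3}
  B7 = {m7, n7}
  B8 = {m10, n10}
  B9 = {m1, n1}
  B10 = {m4, n4}
  B11 = {m8, n8}
m0 ∈ B0, n0 ∈ B0 → same block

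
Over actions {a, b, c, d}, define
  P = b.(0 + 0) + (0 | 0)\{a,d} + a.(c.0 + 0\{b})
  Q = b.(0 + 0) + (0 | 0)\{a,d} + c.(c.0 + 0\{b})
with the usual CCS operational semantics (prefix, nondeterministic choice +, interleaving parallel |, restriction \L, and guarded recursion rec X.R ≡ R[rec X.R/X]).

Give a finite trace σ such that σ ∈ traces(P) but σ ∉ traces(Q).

a

P's transition system — 4 states:
  m0 = b.(0 + 0) + (0 | 0)\{a,d} + a.(c.0 + 0\{b}) → =a=> m1, =b=> m2
  m1 = c.0 + 0\{b} → =c=> m3
  m2 = 0 + 0 → stopped
  m3 = 0 → stopped
Q's transition system — 4 states:
  n0 = b.(0 + 0) + (0 | 0)\{a,d} + c.(c.0 + 0\{b}) → =b=> n1, =c=> n2
  n1 = 0 + 0 → stopped
  n2 = c.0 + 0\{b} → =c=> n3
  n3 = 0 → stopped
Trace ⟨a⟩ through P, begin at {m0}:
  [1] a ⇒ {m1}
  P completes σ.
Trace ⟨a⟩ through Q, begin at {n0}:
  [1] a ⇒ ∅  — Q cannot continue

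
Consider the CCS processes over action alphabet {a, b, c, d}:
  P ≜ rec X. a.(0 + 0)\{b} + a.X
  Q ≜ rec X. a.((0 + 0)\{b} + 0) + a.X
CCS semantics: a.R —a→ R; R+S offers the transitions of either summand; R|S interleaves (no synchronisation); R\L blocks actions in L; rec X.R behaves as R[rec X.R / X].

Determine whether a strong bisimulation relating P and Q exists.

bisimilar

P's transition system — 2 states:
  u0 = rec X. a.(0 + 0)\{b} + a.X ⊢ -a-> u0, -a-> u1
  u1 = (0 + 0)\{b} ⊢ stopped
Q's transition system — 2 states:
  v0 = rec X. a.((0 + 0)\{b} + 0) + a.X ⊢ -a-> v0, -a-> v1
  v1 = (0 + 0)\{b} + 0 ⊢ stopped
Bisimilarity quotient blocks:
  B0 = {u0, v0}
  B1 = {u1, v1}
u0 ∈ B0, v0 ∈ B0 → same block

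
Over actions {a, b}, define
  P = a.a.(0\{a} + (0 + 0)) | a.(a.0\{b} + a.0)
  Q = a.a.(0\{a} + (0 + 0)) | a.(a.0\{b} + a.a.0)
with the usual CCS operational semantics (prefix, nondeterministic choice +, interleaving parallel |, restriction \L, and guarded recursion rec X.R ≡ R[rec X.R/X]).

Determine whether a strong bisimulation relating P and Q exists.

P's transition system — 12 states:
  p0 = a.a.(0\{a} + (0 + 0)) | a.(a.0\{b} + a.0) :: ··a··> p1, ··a··> p2
  p1 = a.(0\{a} + (0 + 0)) | a.(a.0\{b} + a.0) :: ··a··> p3, ··a··> p4
  p2 = a.a.(0\{a} + (0 + 0)) | (a.0\{b} + a.0) :: ··a··> p4, ··a··> p5, ··a··> p6
  p3 = (0\{a} + (0 + 0)) | a.(a.0\{b} + a.0) :: ··a··> p7
  p4 = a.(0\{a} + (0 + 0)) | (a.0\{b} + a.0) :: ··a··> p7, ··a··> p8, ··a··> p9
  p5 = a.a.(0\{a} + (0 + 0)) | 0 :: ··a··> p8
  p6 = a.a.(0\{a} + (0 + 0)) | 0\{b} :: ··a··> p9
  p7 = (0\{a} + (0 + 0)) | (a.0\{b} + a.0) :: ··a··> p10, ··a··> p11
  p8 = a.(0\{a} + (0 + 0)) | 0 :: ··a··> p10
  p9 = a.(0\{a} + (0 + 0)) | 0\{b} :: ··a··> p11
  p10 = (0\{a} + (0 + 0)) | 0 :: deadlocked
  p11 = (0\{a} + (0 + 0)) | 0\{b} :: deadlocked
Q's transition system — 15 states:
  q0 = a.a.(0\{a} + (0 + 0)) | a.(a.0\{b} + a.a.0) :: ··a··> q1, ··a··> q2
  q1 = a.(0\{a} + (0 + 0)) | a.(a.0\{b} + a.a.0) :: ··a··> q3, ··a··> q4
  q2 = a.a.(0\{a} + (0 + 0)) | (a.0\{b} + a.a.0) :: ··a··> q4, ··a··> q5, ··a··> q6
  q3 = (0\{a} + (0 + 0)) | a.(a.0\{b} + a.a.0) :: ··a··> q7
  q4 = a.(0\{a} + (0 + 0)) | (a.0\{b} + a.a.0) :: ··a··> q7, ··a··> q8, ··a··> q9
  q5 = a.a.(0\{a} + (0 + 0)) | 0\{b} :: ··a··> q8
  q6 = a.a.(0\{a} + (0 + 0)) | a.0 :: ··a··> q10, ··a··> q9
  q7 = (0\{a} + (0 + 0)) | (a.0\{b} + a.a.0) :: ··a··> q11, ··a··> q12
  q8 = a.(0\{a} + (0 + 0)) | 0\{b} :: ··a··> q11
  q9 = a.(0\{a} + (0 + 0)) | a.0 :: ··a··> q12, ··a··> q13
  q10 = a.a.(0\{a} + (0 + 0)) | 0 :: ··a··> q13
  q11 = (0\{a} + (0 + 0)) | 0\{b} :: deadlocked
  q12 = (0\{a} + (0 + 0)) | a.0 :: ··a··> q14
  q13 = a.(0\{a} + (0 + 0)) | 0 :: ··a··> q14
  q14 = (0\{a} + (0 + 0)) | 0 :: deadlocked
Partition-refinement fixed point:
  B0 = {p0}
  B1 = {p1, p2, q6}
  B2 = {p3, p4, p5, p6, q10, q5, q9}
  B3 = {p7, p8, p9, q12, q13, q8}
  B4 = {p10, p11, q11, q14}
  B5 = {q0}
  B6 = {q1}
  B7 = {q4}
  B8 = {q7}
  B9 = {q3}
  B10 = {q2}
p0 ∈ B0, q0 ∈ B5 → different blocks

P ≁ Q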